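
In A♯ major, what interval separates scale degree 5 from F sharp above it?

minor second

Scale degree 5 of A# major is E#.
E# up to F#: letters E→F make it a second; 1 semitone makes it minor.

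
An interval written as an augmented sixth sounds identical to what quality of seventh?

An augmented sixth spans 10 semitones.
A seventh spanning 10 semitones is minor (the major seventh is 11).

minor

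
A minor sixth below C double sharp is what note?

A sixth below C lands on the letter E.
A minor sixth spans 8 semitones, so C## moves to pitch class 6. On the letter E that is E##.

E##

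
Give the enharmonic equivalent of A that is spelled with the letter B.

Bbb

Plain B sits 2 semitones above A, so on the letter B the same pitch needs a double flat: Bbb.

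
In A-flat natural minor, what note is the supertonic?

Bb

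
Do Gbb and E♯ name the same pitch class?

Gbb = pitch class 5 and E# = pitch class 5 — the same pitch class, so they are enharmonic equivalents.

Yes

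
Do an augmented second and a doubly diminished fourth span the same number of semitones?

Yes

An augmented second spans 3 semitones; a doubly diminished fourth spans 3.
They are enharmonically equivalent.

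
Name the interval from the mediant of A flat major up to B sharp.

augmented seventh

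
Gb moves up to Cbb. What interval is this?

Counting letters G–A–B–C gives a fourth.
Gb→Cbb = 4 semitones, 1 narrower than the perfect fourth (5), so diminished.

diminished fourth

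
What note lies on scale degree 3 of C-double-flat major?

The Cbb major scale runs Cbb Dbb Ebb Fbb Gbb Abb Bbb.
Degree 3 is Ebb.

Ebb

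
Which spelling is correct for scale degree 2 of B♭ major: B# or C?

Each scale degree takes a distinct letter name. Degree 2 of a scale on B must use the letter C.
C and B# are enharmonically the same pitch, but only C uses the letter C, so it is the correct spelling here.

C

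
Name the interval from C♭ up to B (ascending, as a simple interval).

augmented seventh

The letter names run C→B, a span of 6 letter steps, so the interval is some kind of seventh.
Cb to B is 12 semitones. A major seventh is 11, so 12 makes it augmented.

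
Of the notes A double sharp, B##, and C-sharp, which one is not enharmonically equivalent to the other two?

In 12-tone equal temperament, enharmonic equivalents share a pitch class. A## is pitch class 11; B## is pitch class 1; C# is pitch class 1.
B## and C# share pitch class 1, while A## is pitch class 11.

A##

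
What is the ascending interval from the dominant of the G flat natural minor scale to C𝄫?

The dominant of Gb natural minor is Db.
Db up to Cbb: letters D→C make it a seventh; 9 semitones makes it diminished.

diminished seventh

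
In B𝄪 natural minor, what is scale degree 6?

G##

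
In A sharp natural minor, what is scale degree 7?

The A# natural minor scale runs A# B# C# D# E# F# G#.
Degree 7 is G#.

G#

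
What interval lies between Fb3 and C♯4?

The letter names run F→C, a span of 4 letter steps, so the interval is some kind of fifth.
Fb to C# is 9 semitones. A perfect fifth is 7, so 9 makes it doubly augmented.

doubly augmented fifth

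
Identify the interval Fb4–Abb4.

minor third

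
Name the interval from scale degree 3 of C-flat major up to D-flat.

minor seventh

Scale degree 3 of Cb major is Eb.
Eb up to Db: letters E→D make it a seventh; 10 semitones makes it minor.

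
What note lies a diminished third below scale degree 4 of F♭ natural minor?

G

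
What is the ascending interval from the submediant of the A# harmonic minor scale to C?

diminished fifth

The submediant of A# harmonic minor is F#.
F# up to C: letters F→C make it a fifth; 6 semitones makes it diminished.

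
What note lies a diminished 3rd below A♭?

F#

A third below A lands on the letter F.
A diminished third spans 2 semitones, so Ab moves to pitch class 6. On the letter F that is F#.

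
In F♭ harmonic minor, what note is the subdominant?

Bbb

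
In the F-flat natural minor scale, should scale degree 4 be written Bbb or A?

Bbb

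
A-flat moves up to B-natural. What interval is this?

Counting letters A–B gives a second.
Ab→B = 3 semitones, 1 wider than the major second (2), so augmented.

augmented second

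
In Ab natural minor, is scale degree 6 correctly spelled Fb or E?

Each scale degree takes a distinct letter name. Degree 6 of a scale on A must use the letter F.
Fb and E are enharmonically the same pitch, but only Fb uses the letter F, so it is the correct spelling here.

Fb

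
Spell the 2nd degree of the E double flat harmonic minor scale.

The Ebb harmonic minor scale runs Ebb Fb Gbb Abb Bbb Cbb Db.
Degree 2 is Fb.

Fb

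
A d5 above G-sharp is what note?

D

A fifth above G lands on the letter D.
A diminished fifth spans 6 semitones, so G# moves to pitch class 2. On the letter D that is D.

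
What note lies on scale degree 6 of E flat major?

The Eb major scale runs Eb F G Ab Bb C D.
Degree 6 is C.

C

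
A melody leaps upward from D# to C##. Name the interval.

major seventh

Counting letters D–E–F–G–A–B–C gives a seventh.
D#→C## = 11 semitones, exactly the major seventh.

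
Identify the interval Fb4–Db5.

major sixth

Counting letters F–G–A–B–C–D gives a sixth.
Fb→Db = 9 semitones, exactly the major sixth.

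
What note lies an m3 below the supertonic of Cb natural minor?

The supertonic of Cb natural minor is Db.
A minor third (3 semitones) below Db lands on the letter B, giving Bb.

Bb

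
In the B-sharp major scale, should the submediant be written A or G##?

G##

Each scale degree takes a distinct letter name. Degree 6 of a scale on B must use the letter G.
G## and A are enharmonically the same pitch, but only G## uses the letter G, so it is the correct spelling here.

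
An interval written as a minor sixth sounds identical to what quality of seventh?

A minor sixth spans 8 semitones.
A seventh spanning 8 semitones is doubly diminished (the major seventh is 11).

doubly diminished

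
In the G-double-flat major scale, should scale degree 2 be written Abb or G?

Abb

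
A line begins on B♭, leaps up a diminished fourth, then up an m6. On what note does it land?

A diminished fourth up from Bb is Ebb (letter E, 4 semitones up).
A minor sixth up from Ebb is Cbb (letter C, 8 semitones up).

Cbb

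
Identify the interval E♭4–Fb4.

minor second

Counting letters E–F gives a second.
Eb→Fb = 1 semitone, 1 narrower than the major second (2), so minor.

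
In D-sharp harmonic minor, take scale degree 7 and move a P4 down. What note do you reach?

G##

Scale degree 7 of D# harmonic minor is C##.
A perfect fourth (5 semitones) below C## lands on the letter G, giving G##.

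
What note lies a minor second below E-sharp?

D##

A second below E lands on the letter D.
A minor second spans 1 semitone, so E# moves to pitch class 4. On the letter D that is D##.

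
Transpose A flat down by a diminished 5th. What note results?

D

A down a perfect fifth is D, so the target letter is D.
From Ab, a diminished fifth is 6 semitones down: D.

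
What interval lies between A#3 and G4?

Counting letters A–B–C–D–E–F–G gives a seventh.
A#→G = 9 semitones, 2 narrower than the major seventh (11), so diminished.

diminished seventh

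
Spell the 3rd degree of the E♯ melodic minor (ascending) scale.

The E# melodic minor (ascending) scale runs E# F## G# A# B# C## D##.
Degree 3 is G#.

G#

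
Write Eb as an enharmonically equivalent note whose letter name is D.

Eb is pitch class 3. The letter D alone is pitch class 2.
To reach pitch class 3 from D requires an offset of +1 semitone, i.e. sharp: D#.

D#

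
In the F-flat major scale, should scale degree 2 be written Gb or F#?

Each scale degree takes a distinct letter name. Degree 2 of a scale on F must use the letter G.
Gb and F# are enharmonically the same pitch, but only Gb uses the letter G, so it is the correct spelling here.

Gb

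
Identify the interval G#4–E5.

Counting letters G–A–B–C–D–E gives a sixth.
G#→E = 8 semitones, 1 narrower than the major sixth (9), so minor.

minor sixth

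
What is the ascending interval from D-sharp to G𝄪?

augmented fourth

The letter names run D→G, a span of 3 letter steps, so the interval is some kind of fourth.
D# to G## is 6 semitones. A perfect fourth is 5, so 6 makes it augmented.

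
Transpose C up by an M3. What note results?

E

A third above C lands on the letter E.
A major third spans 4 semitones, so C moves to pitch class 4. On the letter E that is E.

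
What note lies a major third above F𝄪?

A third above F lands on the letter A.
A major third spans 4 semitones, so F## moves to pitch class 11. On the letter A that is A##.

A##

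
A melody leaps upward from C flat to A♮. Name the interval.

Counting letters C–D–E–F–G–A gives a sixth.
Cb→A = 10 semitones, 1 wider than the major sixth (9), so augmented.

augmented sixth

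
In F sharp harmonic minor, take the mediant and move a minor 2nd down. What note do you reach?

G#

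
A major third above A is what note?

C#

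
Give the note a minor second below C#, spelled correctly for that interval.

A second below C lands on the letter B.
A minor second spans 1 semitone, so C# moves to pitch class 0. On the letter B that is B#.

B#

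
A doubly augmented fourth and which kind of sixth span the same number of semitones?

A doubly augmented fourth spans 7 semitones.
A sixth spanning 7 semitones is diminished (the major sixth is 9).

diminished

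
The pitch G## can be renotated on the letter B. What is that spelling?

Bbb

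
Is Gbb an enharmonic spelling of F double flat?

No

Gbb is pitch class 5; Fbb is pitch class 3.
The pitch classes differ (5 vs. 3), so they are not enharmonic equivalents.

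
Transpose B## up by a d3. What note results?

D#

A third above B lands on the letter D.
A diminished third spans 2 semitones, so B## moves to pitch class 3. On the letter D that is D#.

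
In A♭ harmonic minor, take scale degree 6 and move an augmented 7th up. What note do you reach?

E

Scale degree 6 of Ab harmonic minor is Fb.
An augmented seventh (12 semitones) above Fb lands on the letter E, giving E.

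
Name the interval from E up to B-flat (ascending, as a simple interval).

diminished fifth

The letter names run E→B, a span of 4 letter steps, so the interval is some kind of fifth.
E to Bb is 6 semitones. A perfect fifth is 7, so 6 makes it diminished.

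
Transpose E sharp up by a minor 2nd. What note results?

F#

E up a major second is F#, so the target letter is F.
From E#, a minor second is 1 semitone up: F#.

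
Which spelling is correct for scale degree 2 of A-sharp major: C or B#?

Each scale degree takes a distinct letter name. Degree 2 of a scale on A must use the letter B.
B# and C are enharmonically the same pitch, but only B# uses the letter B, so it is the correct spelling here.

B#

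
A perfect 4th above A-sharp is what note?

D#

A fourth above A lands on the letter D.
A perfect fourth spans 5 semitones, so A# moves to pitch class 3. On the letter D that is D#.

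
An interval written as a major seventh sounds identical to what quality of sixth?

A major seventh spans 11 semitones.
A sixth spanning 11 semitones is doubly augmented (the major sixth is 9).

doubly augmented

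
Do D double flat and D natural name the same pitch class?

No

Two spellings are enharmonically equivalent only if they share a pitch class.
Here Dbb → 0, D → 2; 0 ≠ 2, so they are not.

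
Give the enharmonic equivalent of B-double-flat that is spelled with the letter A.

A

Plain A sits at the same pitch as Bbb, so on the letter A the same pitch needs a natural: A.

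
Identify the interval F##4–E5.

diminished seventh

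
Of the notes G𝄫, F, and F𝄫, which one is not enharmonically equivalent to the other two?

In 12-tone equal temperament, enharmonic equivalents share a pitch class. Gbb is pitch class 5; F is pitch class 5; Fbb is pitch class 3.
Gbb and F share pitch class 5, while Fbb is pitch class 3.

Fbb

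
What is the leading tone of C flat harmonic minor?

The Cb harmonic minor scale runs Cb Db Ebb Fb Gb Abb Bb.
Degree 7 is Bb.

Bb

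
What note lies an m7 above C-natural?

C up a major seventh is B, so the target letter is B.
From C, a minor seventh is 10 semitones up: Bb.

Bb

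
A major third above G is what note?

B

A third above G lands on the letter B.
A major third spans 4 semitones, so G moves to pitch class 11. On the letter B that is B.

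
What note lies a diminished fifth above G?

A fifth above G lands on the letter D.
A diminished fifth spans 6 semitones, so G moves to pitch class 1. On the letter D that is Db.

Db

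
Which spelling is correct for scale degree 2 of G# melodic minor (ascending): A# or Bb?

A#

Each scale degree takes a distinct letter name. Degree 2 of a scale on G must use the letter A.
A# and Bb are enharmonically the same pitch, but only A# uses the letter A, so it is the correct spelling here.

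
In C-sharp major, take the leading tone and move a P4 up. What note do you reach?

The leading tone of C# major is B#.
A perfect fourth (5 semitones) above B# lands on the letter E, giving E#.

E#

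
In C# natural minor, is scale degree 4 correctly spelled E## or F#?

Each scale degree takes a distinct letter name. Degree 4 of a scale on C must use the letter F.
F# and E## are enharmonically the same pitch, but only F# uses the letter F, so it is the correct spelling here.

F#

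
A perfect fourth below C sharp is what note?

C down a perfect fourth is G, so the target letter is G.
From C#, a perfect fourth is 5 semitones down: G#.

G#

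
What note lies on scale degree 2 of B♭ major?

C

The Bb major scale runs Bb C D Eb F G A.
Degree 2 is C.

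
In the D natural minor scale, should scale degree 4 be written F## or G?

G

Each scale degree takes a distinct letter name. Degree 4 of a scale on D must use the letter G.
G and F## are enharmonically the same pitch, but only G uses the letter G, so it is the correct spelling here.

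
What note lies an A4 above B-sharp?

B up a perfect fourth is E, so the target letter is E.
From B#, an augmented fourth is 6 semitones up: E##.

E##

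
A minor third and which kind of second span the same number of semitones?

A minor third spans 3 semitones.
A second spanning 3 semitones is augmented (the major second is 2).

augmented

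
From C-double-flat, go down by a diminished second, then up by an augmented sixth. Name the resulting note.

A diminished second down from Cbb is Bb (letter B, 0 semitones down).
An augmented sixth up from Bb is G# (letter G, 10 semitones up).

G#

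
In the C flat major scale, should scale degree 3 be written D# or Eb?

Eb

Each scale degree takes a distinct letter name. Degree 3 of a scale on C must use the letter E.
Eb and D# are enharmonically the same pitch, but only Eb uses the letter E, so it is the correct spelling here.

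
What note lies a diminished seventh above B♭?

B up a major seventh is A#, so the target letter is A.
From Bb, a diminished seventh is 9 semitones up: Abb.

Abb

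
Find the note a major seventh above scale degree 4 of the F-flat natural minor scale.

Ab

Scale degree 4 of Fb natural minor is Bbb.
A major seventh (11 semitones) above Bbb lands on the letter A, giving Ab.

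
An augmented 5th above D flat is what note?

D up a perfect fifth is A, so the target letter is A.
From Db, an augmented fifth is 8 semitones up: A.

A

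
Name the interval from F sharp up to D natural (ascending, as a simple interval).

minor sixth

The letter names run F→D, a span of 5 letter steps, so the interval is some kind of sixth.
F# to D is 8 semitones. A major sixth is 9, so 8 makes it minor.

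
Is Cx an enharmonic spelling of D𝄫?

C## is pitch class 2; Dbb is pitch class 0.
The pitch classes differ (2 vs. 0), so they are not enharmonic equivalents.

No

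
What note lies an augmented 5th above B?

A fifth above B lands on the letter F.
An augmented fifth spans 8 semitones, so B moves to pitch class 7. On the letter F that is F##.

F##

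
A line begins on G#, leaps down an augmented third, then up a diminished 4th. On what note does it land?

Abb

An augmented third down from G# is Eb (letter E, 5 semitones down).
A diminished fourth up from Eb is Abb (letter A, 4 semitones up).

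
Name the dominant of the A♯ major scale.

The A# major scale runs A# B# C## D# E# F## G##.
Degree 5 is E#.

E#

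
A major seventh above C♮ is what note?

C up a major seventh is B, so the target letter is B.
From C, a major seventh is 11 semitones up: B.

B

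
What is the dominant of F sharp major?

C#

The F# major scale runs F# G# A# B C# D# E#.
Degree 5 is C#.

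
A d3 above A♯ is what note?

C

A up a major third is C#, so the target letter is C.
From A#, a diminished third is 2 semitones up: C.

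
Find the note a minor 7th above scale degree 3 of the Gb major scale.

Ab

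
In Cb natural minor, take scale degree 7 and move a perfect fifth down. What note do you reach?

Ebb

Scale degree 7 of Cb natural minor is Bbb.
A perfect fifth (7 semitones) below Bbb lands on the letter E, giving Ebb.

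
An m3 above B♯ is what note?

B up a major third is D#, so the target letter is D.
From B#, a minor third is 3 semitones up: D#.

D#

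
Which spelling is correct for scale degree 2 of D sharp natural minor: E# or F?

E#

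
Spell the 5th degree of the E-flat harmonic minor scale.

Bb

Degree 5 takes the letter 4 steps above E, which is B.
In harmonic minor, degree 5 sits 7 semitones above the tonic. Eb + 7 semitones is pitch class 10, spelled on B as Bb.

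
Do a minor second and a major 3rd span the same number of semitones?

No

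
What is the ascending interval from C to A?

The letter names run C→A, a span of 5 letter steps, so the interval is some kind of sixth.
C to A is 9 semitones. A major sixth is 9, so 9 makes it major.

major sixth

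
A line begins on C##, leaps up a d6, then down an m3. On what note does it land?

F#

A diminished sixth up from C## is A (letter A, 7 semitones up).
A minor third down from A is F# (letter F, 3 semitones down).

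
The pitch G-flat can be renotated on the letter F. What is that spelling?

F#

Gb is pitch class 6. The letter F alone is pitch class 5.
To reach pitch class 6 from F requires an offset of +1 semitone, i.e. sharp: F#.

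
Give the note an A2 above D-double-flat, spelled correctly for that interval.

Eb

A second above D lands on the letter E.
An augmented second spans 3 semitones, so Dbb moves to pitch class 3. On the letter E that is Eb.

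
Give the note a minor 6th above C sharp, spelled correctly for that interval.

A

C up a major sixth is A, so the target letter is A.
From C#, a minor sixth is 8 semitones up: A.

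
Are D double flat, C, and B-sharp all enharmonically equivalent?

Yes

Dbb = pitch class 0 and C = pitch class 0 and B# = pitch class 0 — the same pitch class, so they are enharmonic equivalents.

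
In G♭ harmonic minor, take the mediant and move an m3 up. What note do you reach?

The mediant of Gb harmonic minor is Bbb.
A minor third (3 semitones) above Bbb lands on the letter D, giving Dbb.

Dbb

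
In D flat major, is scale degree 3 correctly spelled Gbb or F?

F

Each scale degree takes a distinct letter name. Degree 3 of a scale on D must use the letter F.
F and Gbb are enharmonically the same pitch, but only F uses the letter F, so it is the correct spelling here.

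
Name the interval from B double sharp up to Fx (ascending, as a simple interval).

diminished fifth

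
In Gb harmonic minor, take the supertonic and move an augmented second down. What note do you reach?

Gbb

The supertonic of Gb harmonic minor is Ab.
An augmented second (3 semitones) below Ab lands on the letter G, giving Gbb.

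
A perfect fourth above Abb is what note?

Dbb

A up a perfect fourth is D, so the target letter is D.
From Abb, a perfect fourth is 5 semitones up: Dbb.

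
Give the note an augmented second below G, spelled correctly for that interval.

Fb

G down a major second is F, so the target letter is F.
From G, an augmented second is 3 semitones down: Fb.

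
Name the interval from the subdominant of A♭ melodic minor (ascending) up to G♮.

augmented fourth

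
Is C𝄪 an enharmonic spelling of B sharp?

C## is pitch class 2; B# is pitch class 0.
The pitch classes differ (2 vs. 0), so they are not enharmonic equivalents.

No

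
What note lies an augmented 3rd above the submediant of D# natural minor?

D##

The submediant of D# natural minor is B.
An augmented third (5 semitones) above B lands on the letter D, giving D##.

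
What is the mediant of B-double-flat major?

Db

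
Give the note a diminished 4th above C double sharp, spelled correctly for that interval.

A fourth above C lands on the letter F.
A diminished fourth spans 4 semitones, so C## moves to pitch class 6. On the letter F that is F#.

F#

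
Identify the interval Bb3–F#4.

Counting letters B–C–D–E–F gives a fifth.
Bb→F# = 8 semitones, 1 wider than the perfect fifth (7), so augmented.

augmented fifth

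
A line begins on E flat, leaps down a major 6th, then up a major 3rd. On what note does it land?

Bb

A major sixth down from Eb is Gb (letter G, 9 semitones down).
A major third up from Gb is Bb (letter B, 4 semitones up).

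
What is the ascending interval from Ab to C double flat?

diminished third

The letter names run A→C, a span of 2 letter steps, so the interval is some kind of third.
Ab to Cbb is 2 semitones. A major third is 4, so 2 makes it diminished.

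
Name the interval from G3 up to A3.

major second

Counting letters G–A gives a second.
G→A = 2 semitones, exactly the major second.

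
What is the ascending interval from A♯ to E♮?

Counting letters A–B–C–D–E gives a fifth.
A#→E = 6 semitones, 1 narrower than the perfect fifth (7), so diminished.

diminished fifth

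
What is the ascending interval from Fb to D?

The letter names run F→D, a span of 5 letter steps, so the interval is some kind of sixth.
Fb to D is 10 semitones. A major sixth is 9, so 10 makes it augmented.

augmented sixth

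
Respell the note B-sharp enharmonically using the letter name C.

B# is pitch class 0. The letter C alone is pitch class 0.
Pitch class 0 on C needs no accidental: C.

C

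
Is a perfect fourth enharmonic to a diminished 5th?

No

A perfect fourth spans 5 semitones; a diminished fifth spans 6.
The spans differ, so they are not enharmonic equivalents.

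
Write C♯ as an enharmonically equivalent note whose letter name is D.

Db

C# is pitch class 1. The letter D alone is pitch class 2.
To reach pitch class 1 from D requires an offset of -1 semitone, i.e. flat: Db.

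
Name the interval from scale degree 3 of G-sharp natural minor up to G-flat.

Scale degree 3 of G# natural minor is B.
B up to Gb: letters B→G make it a sixth; 7 semitones makes it diminished.

diminished sixth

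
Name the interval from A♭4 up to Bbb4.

minor second

Counting letters A–B gives a second.
Ab→Bbb = 1 semitone, 1 narrower than the major second (2), so minor.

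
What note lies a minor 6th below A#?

C##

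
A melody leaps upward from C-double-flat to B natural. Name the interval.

The letter names run C→B, a span of 6 letter steps, so the interval is some kind of seventh.
Cbb to B is 13 semitones. A major seventh is 11, so 13 makes it doubly augmented.

doubly augmented seventh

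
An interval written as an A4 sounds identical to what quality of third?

doubly augmented

An augmented fourth spans 6 semitones.
A third spanning 6 semitones is doubly augmented (the major third is 4).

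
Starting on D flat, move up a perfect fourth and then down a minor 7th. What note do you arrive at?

Ab

A perfect fourth up from Db is Gb (letter G, 5 semitones up).
A minor seventh down from Gb is Ab (letter A, 10 semitones down).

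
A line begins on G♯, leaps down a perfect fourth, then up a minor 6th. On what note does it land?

B

A perfect fourth down from G# is D# (letter D, 5 semitones down).
A minor sixth up from D# is B (letter B, 8 semitones up).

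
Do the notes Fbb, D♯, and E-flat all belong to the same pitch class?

Yes

Fbb is pitch class 3; D# is pitch class 3; Eb is pitch class 3.
All spellings map to pitch class 3, so they are enharmonically equivalent.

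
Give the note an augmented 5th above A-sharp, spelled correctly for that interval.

A up a perfect fifth is E, so the target letter is E.
From A#, an augmented fifth is 8 semitones up: E##.

E##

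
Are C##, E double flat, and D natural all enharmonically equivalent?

Yes

C## is pitch class 2; Ebb is pitch class 2; D is pitch class 2.
All spellings map to pitch class 2, so they are enharmonically equivalent.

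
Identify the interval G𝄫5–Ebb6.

major sixth

The letter names run G→E, a span of 5 letter steps, so the interval is some kind of sixth.
Gbb to Ebb is 9 semitones. A major sixth is 9, so 9 makes it major.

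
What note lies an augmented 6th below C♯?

Eb

C down a major sixth is Eb, so the target letter is E.
From C#, an augmented sixth is 10 semitones down: Eb.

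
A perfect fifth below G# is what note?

A fifth below G lands on the letter C.
A perfect fifth spans 7 semitones, so G# moves to pitch class 1. On the letter C that is C#.

C#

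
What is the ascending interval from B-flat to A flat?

The letter names run B→A, a span of 6 letter steps, so the interval is some kind of seventh.
Bb to Ab is 10 semitones. A major seventh is 11, so 10 makes it minor.

minor seventh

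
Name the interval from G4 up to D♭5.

diminished fifth

The letter names run G→D, a span of 4 letter steps, so the interval is some kind of fifth.
G to Db is 6 semitones. A perfect fifth is 7, so 6 makes it diminished.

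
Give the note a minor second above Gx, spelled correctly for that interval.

A second above G lands on the letter A.
A minor second spans 1 semitone, so G## moves to pitch class 10. On the letter A that is A#.

A#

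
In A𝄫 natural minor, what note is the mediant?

Cbb

The Abb natural minor scale runs Abb Bbb Cbb Dbb Ebb Fbb Gbb.
Degree 3 is Cbb.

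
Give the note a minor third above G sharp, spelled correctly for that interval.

G up a major third is B, so the target letter is B.
From G#, a minor third is 3 semitones up: B.

B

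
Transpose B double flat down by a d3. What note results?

A third below B lands on the letter G.
A diminished third spans 2 semitones, so Bbb moves to pitch class 7. On the letter G that is G.

G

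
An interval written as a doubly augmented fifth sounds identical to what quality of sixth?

major

A doubly augmented fifth spans 9 semitones.
A sixth spanning 9 semitones is major (the major sixth is 9).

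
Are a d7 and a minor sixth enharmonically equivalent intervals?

No

A diminished seventh spans 9 semitones; a minor sixth spans 8.
The spans differ, so they are not enharmonic equivalents.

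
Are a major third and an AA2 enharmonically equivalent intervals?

A major third spans 4 semitones; a doubly augmented second spans 4.
They are enharmonically equivalent.

Yes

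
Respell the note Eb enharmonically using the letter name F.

Plain F sits 2 semitones above Eb, so on the letter F the same pitch needs a double flat: Fbb.

Fbb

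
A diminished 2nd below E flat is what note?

A second below E lands on the letter D.
A diminished second spans 0 semitones, so Eb moves to pitch class 3. On the letter D that is D#.

D#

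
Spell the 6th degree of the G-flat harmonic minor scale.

Degree 6 takes the letter 5 steps above G, which is E.
In harmonic minor, degree 6 sits 8 semitones above the tonic. Gb + 8 semitones is pitch class 2, spelled on E as Ebb.

Ebb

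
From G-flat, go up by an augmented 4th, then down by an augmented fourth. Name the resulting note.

An augmented fourth up from Gb is C (letter C, 6 semitones up).
An augmented fourth down from C is Gb (letter G, 6 semitones down).

Gb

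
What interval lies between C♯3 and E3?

The letter names run C→E, a span of 2 letter steps, so the interval is some kind of third.
C# to E is 3 semitones. A major third is 4, so 3 makes it minor.

minor third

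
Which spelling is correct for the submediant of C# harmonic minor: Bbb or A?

Each scale degree takes a distinct letter name. Degree 6 of a scale on C must use the letter A.
A and Bbb are enharmonically the same pitch, but only A uses the letter A, so it is the correct spelling here.

A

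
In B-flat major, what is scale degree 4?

Eb

The Bb major scale runs Bb C D Eb F G A.
Degree 4 is Eb.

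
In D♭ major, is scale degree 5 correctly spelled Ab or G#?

Ab

Each scale degree takes a distinct letter name. Degree 5 of a scale on D must use the letter A.
Ab and G# are enharmonically the same pitch, but only Ab uses the letter A, so it is the correct spelling here.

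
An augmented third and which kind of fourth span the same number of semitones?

perfect

An augmented third spans 5 semitones.
A fourth spanning 5 semitones is perfect (the perfect fourth is 5).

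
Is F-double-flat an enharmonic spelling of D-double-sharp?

No

Fbb is pitch class 3; D## is pitch class 4.
The pitch classes differ (3 vs. 4), so they are not enharmonic equivalents.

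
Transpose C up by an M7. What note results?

B

A seventh above C lands on the letter B.
A major seventh spans 11 semitones, so C moves to pitch class 11. On the letter B that is B.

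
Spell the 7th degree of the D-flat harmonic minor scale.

C

The Db harmonic minor scale runs Db Eb Fb Gb Ab Bbb C.
Degree 7 is C.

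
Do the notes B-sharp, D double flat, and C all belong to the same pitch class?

B# = pitch class 0 and Dbb = pitch class 0 and C = pitch class 0 — the same pitch class, so they are enharmonic equivalents.

Yes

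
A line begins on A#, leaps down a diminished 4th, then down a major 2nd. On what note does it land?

D##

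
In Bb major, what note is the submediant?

The Bb major scale runs Bb C D Eb F G A.
Degree 6 is G.

G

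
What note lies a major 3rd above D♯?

D up a major third is F#, so the target letter is F.
From D#, a major third is 4 semitones up: F##.

F##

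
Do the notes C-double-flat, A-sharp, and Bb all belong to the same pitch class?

Cbb = pitch class 10 and A# = pitch class 10 and Bb = pitch class 10 — the same pitch class, so they are enharmonic equivalents.

Yes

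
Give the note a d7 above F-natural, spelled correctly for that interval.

Ebb

F up a major seventh is E, so the target letter is E.
From F, a diminished seventh is 9 semitones up: Ebb.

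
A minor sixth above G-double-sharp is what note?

E#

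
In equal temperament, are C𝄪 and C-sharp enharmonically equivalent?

No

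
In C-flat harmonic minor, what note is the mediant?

Ebb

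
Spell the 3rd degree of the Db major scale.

F

Degree 3 takes the letter 2 steps above D, which is F.
In major, degree 3 sits 4 semitones above the tonic. Db + 4 semitones is pitch class 5, spelled on F as F.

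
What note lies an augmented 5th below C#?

F

A fifth below C lands on the letter F.
An augmented fifth spans 8 semitones, so C# moves to pitch class 5. On the letter F that is F.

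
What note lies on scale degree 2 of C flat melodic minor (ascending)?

Db

Degree 2 takes the letter 1 step above C, which is D.
In melodic minor (ascending), degree 2 sits 2 semitones above the tonic. Cb + 2 semitones is pitch class 1, spelled on D as Db.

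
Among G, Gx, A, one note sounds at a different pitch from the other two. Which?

G

In 12-tone equal temperament, enharmonic equivalents share a pitch class. G is pitch class 7; G## is pitch class 9; A is pitch class 9.
G## and A share pitch class 9, while G is pitch class 7.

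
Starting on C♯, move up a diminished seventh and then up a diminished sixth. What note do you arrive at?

A diminished seventh up from C# is Bb (letter B, 9 semitones up).
A diminished sixth up from Bb is Gbb (letter G, 7 semitones up).

Gbb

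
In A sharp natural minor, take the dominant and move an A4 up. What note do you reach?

The dominant of A# natural minor is E#.
An augmented fourth (6 semitones) above E# lands on the letter A, giving A##.

A##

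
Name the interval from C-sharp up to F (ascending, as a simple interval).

diminished fourth

Counting letters C–D–E–F gives a fourth.
C#→F = 4 semitones, 1 narrower than the perfect fourth (5), so diminished.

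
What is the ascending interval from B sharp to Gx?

major sixth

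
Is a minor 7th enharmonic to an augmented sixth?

Yes

A minor seventh spans 10 semitones; an augmented sixth spans 10.
They are enharmonically equivalent.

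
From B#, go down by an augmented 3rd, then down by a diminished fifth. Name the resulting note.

An augmented third down from B# is G (letter G, 5 semitones down).
A diminished fifth down from G is C# (letter C, 6 semitones down).

C#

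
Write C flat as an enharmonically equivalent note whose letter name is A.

Plain A sits 2 semitones below Cb, so on the letter A the same pitch needs a double sharp: A##.

A##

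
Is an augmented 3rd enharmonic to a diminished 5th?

An augmented third spans 5 semitones; a diminished fifth spans 6.
The spans differ, so they are not enharmonic equivalents.

No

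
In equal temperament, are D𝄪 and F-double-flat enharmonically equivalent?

Two spellings are enharmonically equivalent only if they share a pitch class.
Here D## → 4, Fbb → 3; 3 ≠ 4, so they are not.

No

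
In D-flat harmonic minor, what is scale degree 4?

Gb

Degree 4 takes the letter 3 steps above D, which is G.
In harmonic minor, degree 4 sits 5 semitones above the tonic. Db + 5 semitones is pitch class 6, spelled on G as Gb.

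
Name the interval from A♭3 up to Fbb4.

diminished sixth

Counting letters A–B–C–D–E–F gives a sixth.
Ab→Fbb = 7 semitones, 2 narrower than the major sixth (9), so diminished.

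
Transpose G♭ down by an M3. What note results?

Ebb

G down a major third is Eb, so the target letter is E.
From Gb, a major third is 4 semitones down: Ebb.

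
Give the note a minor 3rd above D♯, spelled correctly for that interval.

A third above D lands on the letter F.
A minor third spans 3 semitones, so D# moves to pitch class 6. On the letter F that is F#.

F#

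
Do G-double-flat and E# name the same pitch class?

Gbb = pitch class 5 and E# = pitch class 5 — the same pitch class, so they are enharmonic equivalents.

Yes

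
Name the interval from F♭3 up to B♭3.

augmented fourth

Counting letters F–G–A–B gives a fourth.
Fb→Bb = 6 semitones, 1 wider than the perfect fourth (5), so augmented.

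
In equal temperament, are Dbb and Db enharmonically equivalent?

No

Dbb is pitch class 0; Db is pitch class 1.
The pitch classes differ (0 vs. 1), so they are not enharmonic equivalents.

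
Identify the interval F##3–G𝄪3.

Counting letters F–G gives a second.
F##→G## = 2 semitones, exactly the major second.

major second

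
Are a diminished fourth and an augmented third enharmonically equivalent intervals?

No

A diminished fourth spans 4 semitones; an augmented third spans 5.
The spans differ, so they are not enharmonic equivalents.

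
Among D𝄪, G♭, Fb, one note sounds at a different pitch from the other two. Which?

Gb

In 12-tone equal temperament, enharmonic equivalents share a pitch class. D## is pitch class 4; Gb is pitch class 6; Fb is pitch class 4.
D## and Fb share pitch class 4, while Gb is pitch class 6.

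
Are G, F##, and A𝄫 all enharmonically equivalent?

Yes

G is pitch class 7; F## is pitch class 7; Abb is pitch class 7.
All spellings map to pitch class 7, so they are enharmonically equivalent.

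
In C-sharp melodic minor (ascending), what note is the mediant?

E

Degree 3 takes the letter 2 steps above C, which is E.
In melodic minor (ascending), degree 3 sits 3 semitones above the tonic. C# + 3 semitones is pitch class 4, spelled on E as E.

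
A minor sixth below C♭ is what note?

Eb

A sixth below C lands on the letter E.
A minor sixth spans 8 semitones, so Cb moves to pitch class 3. On the letter E that is Eb.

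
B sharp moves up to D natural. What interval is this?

diminished third

The letter names run B→D, a span of 2 letter steps, so the interval is some kind of third.
B# to D is 2 semitones. A major third is 4, so 2 makes it diminished.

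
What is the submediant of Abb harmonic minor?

Degree 6 takes the letter 5 steps above A, which is F.
In harmonic minor, degree 6 sits 8 semitones above the tonic. Abb + 8 semitones is pitch class 3, spelled on F as Fbb.

Fbb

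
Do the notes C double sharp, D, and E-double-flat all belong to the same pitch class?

C## is pitch class 2; D is pitch class 2; Ebb is pitch class 2.
All spellings map to pitch class 2, so they are enharmonically equivalent.

Yes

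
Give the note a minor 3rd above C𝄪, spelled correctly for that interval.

E#

A third above C lands on the letter E.
A minor third spans 3 semitones, so C## moves to pitch class 5. On the letter E that is E#.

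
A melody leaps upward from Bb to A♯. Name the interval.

augmented seventh

The letter names run B→A, a span of 6 letter steps, so the interval is some kind of seventh.
Bb to A# is 12 semitones. A major seventh is 11, so 12 makes it augmented.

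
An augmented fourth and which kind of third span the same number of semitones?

An augmented fourth spans 6 semitones.
A third spanning 6 semitones is doubly augmented (the major third is 4).

doubly augmented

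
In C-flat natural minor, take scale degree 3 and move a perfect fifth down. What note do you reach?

Scale degree 3 of Cb natural minor is Ebb.
A perfect fifth (7 semitones) below Ebb lands on the letter A, giving Abb.

Abb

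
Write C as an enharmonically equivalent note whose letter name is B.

Plain B sits 1 semitone below C, so on the letter B the same pitch needs a sharp: B#.

B#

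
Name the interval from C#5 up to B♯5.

major seventh

The letter names run C→B, a span of 6 letter steps, so the interval is some kind of seventh.
C# to B# is 11 semitones. A major seventh is 11, so 11 makes it major.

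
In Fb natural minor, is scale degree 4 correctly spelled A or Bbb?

Each scale degree takes a distinct letter name. Degree 4 of a scale on F must use the letter B.
Bbb and A are enharmonically the same pitch, but only Bbb uses the letter B, so it is the correct spelling here.

Bbb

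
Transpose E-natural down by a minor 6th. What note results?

G#

A sixth below E lands on the letter G.
A minor sixth spans 8 semitones, so E moves to pitch class 8. On the letter G that is G#.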